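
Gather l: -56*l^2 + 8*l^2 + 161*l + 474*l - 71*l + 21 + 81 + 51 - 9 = -48*l^2 + 564*l + 144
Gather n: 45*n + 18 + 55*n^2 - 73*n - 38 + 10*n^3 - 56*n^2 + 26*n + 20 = 10*n^3 - n^2 - 2*n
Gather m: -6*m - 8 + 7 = -6*m - 1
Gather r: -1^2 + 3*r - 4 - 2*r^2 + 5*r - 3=-2*r^2 + 8*r - 8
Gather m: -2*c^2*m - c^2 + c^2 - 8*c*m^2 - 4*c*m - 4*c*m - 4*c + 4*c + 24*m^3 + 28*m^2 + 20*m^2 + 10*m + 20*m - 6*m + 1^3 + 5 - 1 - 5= 24*m^3 + m^2*(48 - 8*c) + m*(-2*c^2 - 8*c + 24)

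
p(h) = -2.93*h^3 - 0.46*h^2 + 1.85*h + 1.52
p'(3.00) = -80.02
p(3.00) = -76.18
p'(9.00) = -718.42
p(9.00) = -2155.06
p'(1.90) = -31.63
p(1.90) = -16.72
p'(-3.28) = -89.70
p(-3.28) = 93.90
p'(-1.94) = -29.45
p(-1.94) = 17.59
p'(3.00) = -80.02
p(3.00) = -76.18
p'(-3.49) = -102.00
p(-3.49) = 114.01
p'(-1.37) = -13.39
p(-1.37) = 5.66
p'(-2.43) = -47.82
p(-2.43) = 36.35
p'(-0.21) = 1.66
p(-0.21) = 1.14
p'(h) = -8.79*h^2 - 0.92*h + 1.85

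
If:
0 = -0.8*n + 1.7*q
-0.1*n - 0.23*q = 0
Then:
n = 0.00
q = 0.00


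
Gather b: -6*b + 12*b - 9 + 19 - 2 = 6*b + 8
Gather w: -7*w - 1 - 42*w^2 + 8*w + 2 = -42*w^2 + w + 1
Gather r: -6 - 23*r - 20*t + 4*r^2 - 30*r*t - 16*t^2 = 4*r^2 + r*(-30*t - 23) - 16*t^2 - 20*t - 6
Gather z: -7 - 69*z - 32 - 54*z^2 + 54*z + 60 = -54*z^2 - 15*z + 21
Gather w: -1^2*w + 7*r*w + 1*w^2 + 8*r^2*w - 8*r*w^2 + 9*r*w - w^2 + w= -8*r*w^2 + w*(8*r^2 + 16*r)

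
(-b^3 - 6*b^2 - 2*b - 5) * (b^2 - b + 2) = -b^5 - 5*b^4 + 2*b^3 - 15*b^2 + b - 10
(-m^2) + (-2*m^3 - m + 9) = -2*m^3 - m^2 - m + 9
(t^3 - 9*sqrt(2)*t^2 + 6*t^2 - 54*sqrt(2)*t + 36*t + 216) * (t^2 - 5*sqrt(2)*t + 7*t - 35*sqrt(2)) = t^5 - 14*sqrt(2)*t^4 + 13*t^4 - 182*sqrt(2)*t^3 + 168*t^3 - 768*sqrt(2)*t^2 + 1638*t^2 - 2340*sqrt(2)*t + 5292*t - 7560*sqrt(2)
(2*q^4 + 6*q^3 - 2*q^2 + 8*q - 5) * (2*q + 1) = 4*q^5 + 14*q^4 + 2*q^3 + 14*q^2 - 2*q - 5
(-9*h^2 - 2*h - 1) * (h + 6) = -9*h^3 - 56*h^2 - 13*h - 6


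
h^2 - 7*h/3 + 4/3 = (h - 4/3)*(h - 1)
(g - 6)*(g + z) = g^2 + g*z - 6*g - 6*z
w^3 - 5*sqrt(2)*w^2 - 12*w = w*(w - 6*sqrt(2))*(w + sqrt(2))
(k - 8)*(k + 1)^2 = k^3 - 6*k^2 - 15*k - 8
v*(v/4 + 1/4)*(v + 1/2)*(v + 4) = v^4/4 + 11*v^3/8 + 13*v^2/8 + v/2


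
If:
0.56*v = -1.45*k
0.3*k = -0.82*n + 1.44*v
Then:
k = -0.386206896551724*v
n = 1.89739276703112*v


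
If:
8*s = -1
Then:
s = -1/8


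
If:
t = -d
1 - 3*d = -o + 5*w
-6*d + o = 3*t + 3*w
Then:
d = -t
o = 3/2 - 3*t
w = 1/2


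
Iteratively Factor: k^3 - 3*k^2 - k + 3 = (k - 3)*(k^2 - 1) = (k - 3)*(k + 1)*(k - 1)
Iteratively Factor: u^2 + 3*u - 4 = (u - 1)*(u + 4)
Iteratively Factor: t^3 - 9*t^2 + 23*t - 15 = (t - 1)*(t^2 - 8*t + 15) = (t - 3)*(t - 1)*(t - 5)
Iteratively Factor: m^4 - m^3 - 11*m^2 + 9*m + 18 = (m - 3)*(m^3 + 2*m^2 - 5*m - 6) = (m - 3)*(m + 1)*(m^2 + m - 6) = (m - 3)*(m + 1)*(m + 3)*(m - 2)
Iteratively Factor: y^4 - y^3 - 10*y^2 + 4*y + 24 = (y + 2)*(y^3 - 3*y^2 - 4*y + 12) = (y - 2)*(y + 2)*(y^2 - y - 6) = (y - 3)*(y - 2)*(y + 2)*(y + 2)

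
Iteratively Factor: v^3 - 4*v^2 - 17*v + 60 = (v + 4)*(v^2 - 8*v + 15) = (v - 3)*(v + 4)*(v - 5)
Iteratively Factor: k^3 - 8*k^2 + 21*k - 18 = (k - 2)*(k^2 - 6*k + 9) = (k - 3)*(k - 2)*(k - 3)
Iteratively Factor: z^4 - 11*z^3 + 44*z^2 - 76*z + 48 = (z - 2)*(z^3 - 9*z^2 + 26*z - 24) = (z - 2)^2*(z^2 - 7*z + 12) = (z - 3)*(z - 2)^2*(z - 4)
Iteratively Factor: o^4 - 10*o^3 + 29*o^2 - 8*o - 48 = (o - 3)*(o^3 - 7*o^2 + 8*o + 16) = (o - 4)*(o - 3)*(o^2 - 3*o - 4) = (o - 4)*(o - 3)*(o + 1)*(o - 4)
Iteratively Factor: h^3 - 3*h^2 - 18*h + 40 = (h + 4)*(h^2 - 7*h + 10) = (h - 5)*(h + 4)*(h - 2)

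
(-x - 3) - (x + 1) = -2*x - 4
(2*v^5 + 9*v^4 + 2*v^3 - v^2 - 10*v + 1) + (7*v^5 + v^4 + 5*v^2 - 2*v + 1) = 9*v^5 + 10*v^4 + 2*v^3 + 4*v^2 - 12*v + 2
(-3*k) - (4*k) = -7*k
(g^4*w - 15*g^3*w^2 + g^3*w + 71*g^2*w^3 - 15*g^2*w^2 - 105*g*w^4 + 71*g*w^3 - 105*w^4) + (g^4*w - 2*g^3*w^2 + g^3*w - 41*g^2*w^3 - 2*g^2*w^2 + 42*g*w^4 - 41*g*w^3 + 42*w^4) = 2*g^4*w - 17*g^3*w^2 + 2*g^3*w + 30*g^2*w^3 - 17*g^2*w^2 - 63*g*w^4 + 30*g*w^3 - 63*w^4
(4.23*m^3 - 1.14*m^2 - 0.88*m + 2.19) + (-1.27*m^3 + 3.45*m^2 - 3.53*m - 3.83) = 2.96*m^3 + 2.31*m^2 - 4.41*m - 1.64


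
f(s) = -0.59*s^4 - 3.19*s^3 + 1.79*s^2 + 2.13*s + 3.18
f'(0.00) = 2.13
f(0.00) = 3.18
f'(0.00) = 2.13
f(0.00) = 3.18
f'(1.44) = -19.61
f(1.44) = -2.10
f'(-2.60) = -30.39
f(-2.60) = 38.85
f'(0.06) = 2.31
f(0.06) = 3.31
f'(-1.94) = -23.60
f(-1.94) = 20.72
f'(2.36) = -73.74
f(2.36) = -42.06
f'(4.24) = -334.63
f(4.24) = -389.45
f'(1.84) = -38.38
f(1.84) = -13.48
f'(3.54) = -209.82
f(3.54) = -201.02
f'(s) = -2.36*s^3 - 9.57*s^2 + 3.58*s + 2.13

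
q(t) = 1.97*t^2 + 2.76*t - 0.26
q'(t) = 3.94*t + 2.76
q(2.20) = 15.35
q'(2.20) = 11.43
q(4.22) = 46.47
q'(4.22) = 19.39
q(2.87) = 23.89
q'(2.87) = 14.07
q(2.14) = 14.67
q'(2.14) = 11.19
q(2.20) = 15.35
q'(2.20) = 11.43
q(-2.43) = 4.67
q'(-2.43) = -6.81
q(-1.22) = -0.70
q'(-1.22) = -2.05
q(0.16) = 0.23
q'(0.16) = 3.39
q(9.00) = 184.15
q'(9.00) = 38.22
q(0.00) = -0.26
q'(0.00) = 2.76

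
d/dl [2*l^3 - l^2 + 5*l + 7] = 6*l^2 - 2*l + 5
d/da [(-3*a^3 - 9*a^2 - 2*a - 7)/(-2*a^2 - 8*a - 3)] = (6*a^4 + 48*a^3 + 95*a^2 + 26*a - 50)/(4*a^4 + 32*a^3 + 76*a^2 + 48*a + 9)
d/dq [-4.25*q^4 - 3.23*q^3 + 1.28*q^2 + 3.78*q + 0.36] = -17.0*q^3 - 9.69*q^2 + 2.56*q + 3.78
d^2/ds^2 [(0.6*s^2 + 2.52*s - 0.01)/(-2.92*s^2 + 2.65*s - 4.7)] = (7.105427357601e-15*s^4 - 52.258656*s^3 + 49.917984*s^2 + 207.0426*s - 89.41523)/(24.897088*s^6 - 67.78488*s^5 + 181.73934*s^4 - 236.821225*s^3 + 292.52565*s^2 - 175.6155*s + 103.823)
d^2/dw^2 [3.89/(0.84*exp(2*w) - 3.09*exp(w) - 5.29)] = ((12.0201 - 13.0704*exp(w))*(-0.84*exp(2*w) + 3.09*exp(w) + 5.29) - 3.89*(1.68*exp(w) - 3.09)*(3.36*exp(w) - 6.18)*exp(w))*exp(w)/(-0.84*exp(2*w) + 3.09*exp(w) + 5.29)^3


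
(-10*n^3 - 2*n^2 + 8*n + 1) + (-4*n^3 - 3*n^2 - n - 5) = -14*n^3 - 5*n^2 + 7*n - 4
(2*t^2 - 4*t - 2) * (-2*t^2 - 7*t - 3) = -4*t^4 - 6*t^3 + 26*t^2 + 26*t + 6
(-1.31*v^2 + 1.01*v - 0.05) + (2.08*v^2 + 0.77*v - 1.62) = 0.77*v^2 + 1.78*v - 1.67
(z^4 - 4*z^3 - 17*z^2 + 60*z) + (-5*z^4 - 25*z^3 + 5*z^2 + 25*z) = -4*z^4 - 29*z^3 - 12*z^2 + 85*z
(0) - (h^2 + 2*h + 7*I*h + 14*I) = -h^2 - 2*h - 7*I*h - 14*I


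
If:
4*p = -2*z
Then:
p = -z/2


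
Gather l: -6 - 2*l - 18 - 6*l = -8*l - 24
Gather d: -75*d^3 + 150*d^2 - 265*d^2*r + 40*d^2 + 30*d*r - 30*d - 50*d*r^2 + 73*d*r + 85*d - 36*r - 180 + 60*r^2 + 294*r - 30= -75*d^3 + d^2*(190 - 265*r) + d*(-50*r^2 + 103*r + 55) + 60*r^2 + 258*r - 210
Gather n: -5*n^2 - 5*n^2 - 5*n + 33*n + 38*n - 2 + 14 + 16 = -10*n^2 + 66*n + 28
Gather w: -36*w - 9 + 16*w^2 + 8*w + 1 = 16*w^2 - 28*w - 8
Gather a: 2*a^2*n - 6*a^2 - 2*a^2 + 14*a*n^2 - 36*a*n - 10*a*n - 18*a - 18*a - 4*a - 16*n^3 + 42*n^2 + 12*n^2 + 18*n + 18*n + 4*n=a^2*(2*n - 8) + a*(14*n^2 - 46*n - 40) - 16*n^3 + 54*n^2 + 40*n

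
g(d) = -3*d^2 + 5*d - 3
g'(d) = 5 - 6*d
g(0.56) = -1.14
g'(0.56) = 1.64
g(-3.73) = -63.39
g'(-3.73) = 27.38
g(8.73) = -187.99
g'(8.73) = -47.38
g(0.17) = -2.24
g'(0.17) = 3.98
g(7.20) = -122.52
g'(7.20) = -38.20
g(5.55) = -67.66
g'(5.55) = -28.30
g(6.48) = -96.57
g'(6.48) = -33.88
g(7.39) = -129.89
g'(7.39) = -39.34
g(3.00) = -15.00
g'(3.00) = -13.00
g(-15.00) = -753.00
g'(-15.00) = 95.00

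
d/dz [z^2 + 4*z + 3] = 2*z + 4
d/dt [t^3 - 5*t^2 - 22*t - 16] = 3*t^2 - 10*t - 22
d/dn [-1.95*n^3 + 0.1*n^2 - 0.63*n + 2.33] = -5.85*n^2 + 0.2*n - 0.63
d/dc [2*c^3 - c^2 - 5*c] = 6*c^2 - 2*c - 5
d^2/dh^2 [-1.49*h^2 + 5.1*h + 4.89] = -2.98000000000000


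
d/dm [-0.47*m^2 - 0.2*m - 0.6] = -0.94*m - 0.2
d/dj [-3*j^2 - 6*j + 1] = -6*j - 6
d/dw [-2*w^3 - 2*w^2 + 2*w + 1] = -6*w^2 - 4*w + 2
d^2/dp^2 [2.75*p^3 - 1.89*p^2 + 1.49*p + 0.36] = 16.5*p - 3.78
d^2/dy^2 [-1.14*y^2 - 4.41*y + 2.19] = -2.28000000000000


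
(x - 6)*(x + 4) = x^2 - 2*x - 24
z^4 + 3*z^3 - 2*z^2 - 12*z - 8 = (z - 2)*(z + 1)*(z + 2)^2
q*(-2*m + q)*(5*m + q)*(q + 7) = -10*m^2*q^2 - 70*m^2*q + 3*m*q^3 + 21*m*q^2 + q^4 + 7*q^3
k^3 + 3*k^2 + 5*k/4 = k*(k + 1/2)*(k + 5/2)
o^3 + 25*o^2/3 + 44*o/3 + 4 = (o + 1/3)*(o + 2)*(o + 6)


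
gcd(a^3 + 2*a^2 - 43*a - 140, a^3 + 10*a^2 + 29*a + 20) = a^2 + 9*a + 20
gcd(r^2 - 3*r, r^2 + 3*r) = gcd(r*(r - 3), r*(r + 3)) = r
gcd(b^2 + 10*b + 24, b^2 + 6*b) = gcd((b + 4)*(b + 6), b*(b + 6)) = b + 6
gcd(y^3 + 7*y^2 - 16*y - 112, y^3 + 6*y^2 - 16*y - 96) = y^2 - 16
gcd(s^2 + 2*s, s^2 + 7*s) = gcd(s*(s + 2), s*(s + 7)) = s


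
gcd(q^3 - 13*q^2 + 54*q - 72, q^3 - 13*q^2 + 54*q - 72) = q^3 - 13*q^2 + 54*q - 72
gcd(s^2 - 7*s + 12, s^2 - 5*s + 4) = s - 4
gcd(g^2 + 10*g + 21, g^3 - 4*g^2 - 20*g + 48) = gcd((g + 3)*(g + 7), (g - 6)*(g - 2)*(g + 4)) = 1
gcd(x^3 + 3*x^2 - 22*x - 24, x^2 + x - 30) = x + 6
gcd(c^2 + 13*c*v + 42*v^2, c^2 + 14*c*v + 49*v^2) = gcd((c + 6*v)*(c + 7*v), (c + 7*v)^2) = c + 7*v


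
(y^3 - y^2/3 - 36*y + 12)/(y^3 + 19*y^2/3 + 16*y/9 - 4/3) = 3*(y - 6)/(3*y + 2)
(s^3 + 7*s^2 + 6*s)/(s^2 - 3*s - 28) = s*(s^2 + 7*s + 6)/(s^2 - 3*s - 28)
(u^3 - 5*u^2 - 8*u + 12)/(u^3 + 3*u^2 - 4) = (u - 6)/(u + 2)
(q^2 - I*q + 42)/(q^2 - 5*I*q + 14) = (q + 6*I)/(q + 2*I)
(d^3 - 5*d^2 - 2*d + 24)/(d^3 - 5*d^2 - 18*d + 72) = (d^2 - 2*d - 8)/(d^2 - 2*d - 24)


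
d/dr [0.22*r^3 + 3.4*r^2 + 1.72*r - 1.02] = 0.66*r^2 + 6.8*r + 1.72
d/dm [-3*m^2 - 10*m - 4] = -6*m - 10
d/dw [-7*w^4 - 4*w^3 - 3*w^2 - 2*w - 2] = -28*w^3 - 12*w^2 - 6*w - 2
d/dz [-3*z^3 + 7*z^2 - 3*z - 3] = -9*z^2 + 14*z - 3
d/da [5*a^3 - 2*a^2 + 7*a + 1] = 15*a^2 - 4*a + 7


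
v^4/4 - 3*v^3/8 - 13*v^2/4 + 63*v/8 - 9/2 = (v/4 + 1)*(v - 3)*(v - 3/2)*(v - 1)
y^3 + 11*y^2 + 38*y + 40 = (y + 2)*(y + 4)*(y + 5)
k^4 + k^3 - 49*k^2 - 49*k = k*(k - 7)*(k + 1)*(k + 7)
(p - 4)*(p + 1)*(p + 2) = p^3 - p^2 - 10*p - 8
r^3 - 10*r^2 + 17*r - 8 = (r - 8)*(r - 1)^2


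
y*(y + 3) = y^2 + 3*y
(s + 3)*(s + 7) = s^2 + 10*s + 21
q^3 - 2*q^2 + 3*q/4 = q*(q - 3/2)*(q - 1/2)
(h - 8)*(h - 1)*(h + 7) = h^3 - 2*h^2 - 55*h + 56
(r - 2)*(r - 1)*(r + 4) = r^3 + r^2 - 10*r + 8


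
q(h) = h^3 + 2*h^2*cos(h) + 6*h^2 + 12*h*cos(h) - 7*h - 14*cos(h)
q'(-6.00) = 21.39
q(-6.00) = 28.56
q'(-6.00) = 21.39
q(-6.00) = 28.56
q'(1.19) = 14.87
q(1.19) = 3.01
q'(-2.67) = -33.27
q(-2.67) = 70.74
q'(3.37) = 53.82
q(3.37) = 34.95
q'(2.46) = 6.31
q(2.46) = 12.53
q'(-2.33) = -43.08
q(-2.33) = 57.64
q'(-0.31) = -5.53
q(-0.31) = -13.98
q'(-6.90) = 39.39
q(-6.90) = 4.16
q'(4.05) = 126.61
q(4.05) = 95.04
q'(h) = -2*h^2*sin(h) + 3*h^2 - 12*h*sin(h) + 4*h*cos(h) + 12*h + 14*sin(h) + 12*cos(h) - 7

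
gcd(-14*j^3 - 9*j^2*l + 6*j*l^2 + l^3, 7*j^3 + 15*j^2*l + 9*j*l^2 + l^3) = 7*j^2 + 8*j*l + l^2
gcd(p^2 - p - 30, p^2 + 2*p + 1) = 1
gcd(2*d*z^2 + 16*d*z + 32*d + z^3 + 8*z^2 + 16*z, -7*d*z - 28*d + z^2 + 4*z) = z + 4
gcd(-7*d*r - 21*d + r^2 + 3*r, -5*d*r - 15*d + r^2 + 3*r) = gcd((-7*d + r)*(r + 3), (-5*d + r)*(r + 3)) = r + 3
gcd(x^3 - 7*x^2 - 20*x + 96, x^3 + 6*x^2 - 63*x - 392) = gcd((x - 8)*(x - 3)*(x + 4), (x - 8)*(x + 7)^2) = x - 8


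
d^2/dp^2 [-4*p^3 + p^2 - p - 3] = 2 - 24*p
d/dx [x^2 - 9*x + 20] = 2*x - 9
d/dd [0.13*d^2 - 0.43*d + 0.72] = 0.26*d - 0.43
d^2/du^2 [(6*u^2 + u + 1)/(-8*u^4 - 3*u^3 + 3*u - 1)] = 2*(-1152*u^8 - 816*u^7 - 886*u^6 - 1251*u^5 + 288*u^4 + 245*u^3 + 93*u^2 + 9*u - 18)/(512*u^12 + 576*u^11 + 216*u^10 - 549*u^9 - 240*u^8 + 63*u^7 + 243*u^6 - 63*u^5 - 30*u^4 - 18*u^3 + 27*u^2 - 9*u + 1)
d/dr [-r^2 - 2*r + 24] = -2*r - 2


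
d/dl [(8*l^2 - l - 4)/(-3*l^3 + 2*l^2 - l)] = 2*(12*l^4 - 3*l^3 - 21*l^2 + 8*l - 2)/(l^2*(9*l^4 - 12*l^3 + 10*l^2 - 4*l + 1))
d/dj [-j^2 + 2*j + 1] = 2 - 2*j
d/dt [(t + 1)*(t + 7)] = 2*t + 8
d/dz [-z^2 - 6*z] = -2*z - 6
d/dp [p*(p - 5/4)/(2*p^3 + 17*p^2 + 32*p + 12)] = (-8*p^4 + 20*p^3 + 213*p^2 + 96*p - 60)/(4*(4*p^6 + 68*p^5 + 417*p^4 + 1136*p^3 + 1432*p^2 + 768*p + 144))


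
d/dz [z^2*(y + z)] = z*(2*y + 3*z)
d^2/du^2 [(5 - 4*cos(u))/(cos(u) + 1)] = 9*(sin(u)^2 + cos(u) + 1)/(cos(u) + 1)^3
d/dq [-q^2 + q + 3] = 1 - 2*q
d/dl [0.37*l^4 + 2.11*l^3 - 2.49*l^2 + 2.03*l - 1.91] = 1.48*l^3 + 6.33*l^2 - 4.98*l + 2.03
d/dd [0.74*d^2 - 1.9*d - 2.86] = 1.48*d - 1.9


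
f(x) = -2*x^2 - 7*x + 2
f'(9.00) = -43.00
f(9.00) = -223.00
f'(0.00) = -7.00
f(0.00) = 2.00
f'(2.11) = -15.44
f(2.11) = -21.67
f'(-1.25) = -2.00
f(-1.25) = 7.62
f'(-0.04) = -6.84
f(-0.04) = 2.28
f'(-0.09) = -6.64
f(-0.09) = 2.61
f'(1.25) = -12.00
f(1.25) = -9.88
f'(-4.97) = 12.88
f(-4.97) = -12.61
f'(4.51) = -25.04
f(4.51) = -70.25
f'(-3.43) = 6.72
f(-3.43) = 2.48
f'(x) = -4*x - 7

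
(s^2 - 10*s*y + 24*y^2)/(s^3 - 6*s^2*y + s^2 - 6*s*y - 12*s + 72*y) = (s - 4*y)/(s^2 + s - 12)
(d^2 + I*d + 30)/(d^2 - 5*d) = (d^2 + I*d + 30)/(d*(d - 5))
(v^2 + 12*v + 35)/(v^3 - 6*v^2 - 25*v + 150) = (v + 7)/(v^2 - 11*v + 30)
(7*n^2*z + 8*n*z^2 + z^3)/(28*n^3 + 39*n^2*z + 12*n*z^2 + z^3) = z/(4*n + z)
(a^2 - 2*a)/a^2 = (a - 2)/a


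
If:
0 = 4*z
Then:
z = 0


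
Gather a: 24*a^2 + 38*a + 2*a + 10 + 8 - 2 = 24*a^2 + 40*a + 16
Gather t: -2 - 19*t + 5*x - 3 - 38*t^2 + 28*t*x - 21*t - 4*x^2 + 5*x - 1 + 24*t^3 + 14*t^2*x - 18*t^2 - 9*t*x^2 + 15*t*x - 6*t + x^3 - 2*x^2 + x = 24*t^3 + t^2*(14*x - 56) + t*(-9*x^2 + 43*x - 46) + x^3 - 6*x^2 + 11*x - 6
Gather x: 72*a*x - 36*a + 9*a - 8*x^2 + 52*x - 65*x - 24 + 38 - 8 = -27*a - 8*x^2 + x*(72*a - 13) + 6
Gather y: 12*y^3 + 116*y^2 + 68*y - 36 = 12*y^3 + 116*y^2 + 68*y - 36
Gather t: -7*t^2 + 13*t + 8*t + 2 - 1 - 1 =-7*t^2 + 21*t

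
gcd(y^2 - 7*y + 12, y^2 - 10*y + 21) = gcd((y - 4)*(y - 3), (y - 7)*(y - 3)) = y - 3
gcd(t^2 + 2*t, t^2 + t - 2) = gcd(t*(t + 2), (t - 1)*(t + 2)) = t + 2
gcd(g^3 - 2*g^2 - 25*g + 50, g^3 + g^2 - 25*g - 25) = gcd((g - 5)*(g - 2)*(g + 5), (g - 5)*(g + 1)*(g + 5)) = g^2 - 25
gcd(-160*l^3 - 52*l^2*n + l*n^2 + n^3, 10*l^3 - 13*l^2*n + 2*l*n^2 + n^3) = 5*l + n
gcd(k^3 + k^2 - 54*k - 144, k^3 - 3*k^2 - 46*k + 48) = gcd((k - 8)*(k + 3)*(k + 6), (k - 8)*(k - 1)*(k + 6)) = k^2 - 2*k - 48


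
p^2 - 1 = (p - 1)*(p + 1)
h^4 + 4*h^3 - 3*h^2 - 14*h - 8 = (h - 2)*(h + 1)^2*(h + 4)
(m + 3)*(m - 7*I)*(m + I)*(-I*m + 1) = -I*m^4 - 5*m^3 - 3*I*m^3 - 15*m^2 - 13*I*m^2 + 7*m - 39*I*m + 21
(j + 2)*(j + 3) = j^2 + 5*j + 6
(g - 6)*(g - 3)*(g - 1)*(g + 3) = g^4 - 7*g^3 - 3*g^2 + 63*g - 54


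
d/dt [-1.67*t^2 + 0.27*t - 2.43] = 0.27 - 3.34*t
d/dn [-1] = 0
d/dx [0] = 0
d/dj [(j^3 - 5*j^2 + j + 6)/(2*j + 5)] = (4*j^3 + 5*j^2 - 50*j - 7)/(4*j^2 + 20*j + 25)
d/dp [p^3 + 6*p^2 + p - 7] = 3*p^2 + 12*p + 1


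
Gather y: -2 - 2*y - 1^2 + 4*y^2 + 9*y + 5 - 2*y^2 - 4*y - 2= 2*y^2 + 3*y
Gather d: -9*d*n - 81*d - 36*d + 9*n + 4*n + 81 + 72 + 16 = d*(-9*n - 117) + 13*n + 169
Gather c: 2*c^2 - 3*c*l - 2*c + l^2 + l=2*c^2 + c*(-3*l - 2) + l^2 + l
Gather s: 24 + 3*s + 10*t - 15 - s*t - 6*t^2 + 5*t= s*(3 - t) - 6*t^2 + 15*t + 9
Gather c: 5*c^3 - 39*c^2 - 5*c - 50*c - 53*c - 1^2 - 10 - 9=5*c^3 - 39*c^2 - 108*c - 20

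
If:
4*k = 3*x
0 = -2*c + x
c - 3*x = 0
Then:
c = 0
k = 0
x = 0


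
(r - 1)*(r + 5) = r^2 + 4*r - 5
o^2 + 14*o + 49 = (o + 7)^2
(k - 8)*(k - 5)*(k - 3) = k^3 - 16*k^2 + 79*k - 120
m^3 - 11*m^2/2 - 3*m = m*(m - 6)*(m + 1/2)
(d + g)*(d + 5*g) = d^2 + 6*d*g + 5*g^2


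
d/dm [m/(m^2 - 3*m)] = -1/(m - 3)^2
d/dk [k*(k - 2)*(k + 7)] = 3*k^2 + 10*k - 14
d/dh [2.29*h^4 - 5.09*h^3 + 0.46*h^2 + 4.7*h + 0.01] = 9.16*h^3 - 15.27*h^2 + 0.92*h + 4.7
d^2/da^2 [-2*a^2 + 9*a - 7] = -4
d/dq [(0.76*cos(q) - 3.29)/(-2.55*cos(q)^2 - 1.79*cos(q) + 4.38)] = (-1.938*cos(q)^2 + 16.779*cos(q) + 2.5603)*sin(q)/(6.5025*cos(q)^4 + 9.129*cos(q)^3 - 19.1339*cos(q)^2 - 15.6804*cos(q) + 19.1844)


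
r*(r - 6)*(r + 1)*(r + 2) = r^4 - 3*r^3 - 16*r^2 - 12*r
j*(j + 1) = j^2 + j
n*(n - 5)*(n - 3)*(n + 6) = n^4 - 2*n^3 - 33*n^2 + 90*n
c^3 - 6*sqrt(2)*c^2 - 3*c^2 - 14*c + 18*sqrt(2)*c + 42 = (c - 3)*(c - 7*sqrt(2))*(c + sqrt(2))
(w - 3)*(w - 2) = w^2 - 5*w + 6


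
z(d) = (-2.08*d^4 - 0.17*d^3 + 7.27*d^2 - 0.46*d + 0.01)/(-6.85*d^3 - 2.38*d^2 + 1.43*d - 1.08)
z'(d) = (20.55*d^2 + 4.76*d - 1.43)*(-2.08*d^4 - 0.17*d^3 + 7.27*d^2 - 0.46*d + 0.01)/(-6.85*d^3 - 2.38*d^2 + 1.43*d - 1.08)^2 + (-8.32*d^3 - 0.51*d^2 + 14.54*d - 0.46)/(-6.85*d^3 - 2.38*d^2 + 1.43*d - 1.08) = (14.248*d^6 + 9.9008*d^5 + 41.2809*d^4 + 2.19740000000001*d^3 + 10.0576*d^2 - 15.6556*d + 0.4825)/(46.9225*d^6 + 32.606*d^5 - 13.9266*d^4 + 7.9892*d^3 + 7.1857*d^2 - 3.0888*d + 1.1664)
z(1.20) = -0.36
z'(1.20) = 0.71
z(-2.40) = -0.31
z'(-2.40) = 0.58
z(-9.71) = -2.93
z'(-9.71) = 0.31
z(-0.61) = -2.14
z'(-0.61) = 11.47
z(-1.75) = 0.17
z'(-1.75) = 1.02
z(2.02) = 0.11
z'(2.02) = 0.49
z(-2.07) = -0.10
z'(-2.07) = 0.72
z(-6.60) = -1.93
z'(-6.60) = 0.33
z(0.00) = -0.01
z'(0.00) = 0.41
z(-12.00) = -3.64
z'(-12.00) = 0.31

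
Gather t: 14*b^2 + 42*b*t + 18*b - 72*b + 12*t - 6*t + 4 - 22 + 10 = 14*b^2 - 54*b + t*(42*b + 6) - 8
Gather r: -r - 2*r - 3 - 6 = -3*r - 9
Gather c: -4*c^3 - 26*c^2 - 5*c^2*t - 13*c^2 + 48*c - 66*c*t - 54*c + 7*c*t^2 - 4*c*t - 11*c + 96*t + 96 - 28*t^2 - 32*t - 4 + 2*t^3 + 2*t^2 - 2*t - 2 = -4*c^3 + c^2*(-5*t - 39) + c*(7*t^2 - 70*t - 17) + 2*t^3 - 26*t^2 + 62*t + 90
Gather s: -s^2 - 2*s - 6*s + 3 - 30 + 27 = -s^2 - 8*s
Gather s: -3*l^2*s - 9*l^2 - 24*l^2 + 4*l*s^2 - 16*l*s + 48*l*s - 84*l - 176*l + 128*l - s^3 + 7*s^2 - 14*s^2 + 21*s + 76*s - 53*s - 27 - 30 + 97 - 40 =-33*l^2 - 132*l - s^3 + s^2*(4*l - 7) + s*(-3*l^2 + 32*l + 44)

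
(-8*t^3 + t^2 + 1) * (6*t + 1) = -48*t^4 - 2*t^3 + t^2 + 6*t + 1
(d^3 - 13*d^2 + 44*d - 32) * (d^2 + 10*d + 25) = d^5 - 3*d^4 - 61*d^3 + 83*d^2 + 780*d - 800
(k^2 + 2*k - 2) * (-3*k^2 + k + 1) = -3*k^4 - 5*k^3 + 9*k^2 - 2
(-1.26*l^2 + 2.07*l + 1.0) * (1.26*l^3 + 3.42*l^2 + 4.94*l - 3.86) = -1.5876*l^5 - 1.701*l^4 + 2.115*l^3 + 18.5094*l^2 - 3.0502*l - 3.86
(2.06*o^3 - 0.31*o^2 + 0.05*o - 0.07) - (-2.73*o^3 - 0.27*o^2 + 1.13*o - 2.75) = 4.79*o^3 - 0.04*o^2 - 1.08*o + 2.68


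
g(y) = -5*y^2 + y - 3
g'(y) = 1 - 10*y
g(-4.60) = -113.40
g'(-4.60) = 47.00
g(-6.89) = -247.25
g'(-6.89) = 69.90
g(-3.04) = -52.25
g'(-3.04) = 31.40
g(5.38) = -142.34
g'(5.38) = -52.80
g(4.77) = -111.99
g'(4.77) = -46.70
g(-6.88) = -246.55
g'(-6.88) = 69.80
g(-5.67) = -169.41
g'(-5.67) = 57.70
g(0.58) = -4.10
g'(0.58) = -4.80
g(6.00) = -177.00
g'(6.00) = -59.00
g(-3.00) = -51.00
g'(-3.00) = 31.00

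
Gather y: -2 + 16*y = 16*y - 2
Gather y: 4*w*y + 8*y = y*(4*w + 8)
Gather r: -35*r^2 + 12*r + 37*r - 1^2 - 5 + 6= -35*r^2 + 49*r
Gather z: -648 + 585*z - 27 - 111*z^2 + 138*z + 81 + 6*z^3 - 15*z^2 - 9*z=6*z^3 - 126*z^2 + 714*z - 594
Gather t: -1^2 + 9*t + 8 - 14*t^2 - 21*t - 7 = -14*t^2 - 12*t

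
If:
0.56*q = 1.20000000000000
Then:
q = 2.14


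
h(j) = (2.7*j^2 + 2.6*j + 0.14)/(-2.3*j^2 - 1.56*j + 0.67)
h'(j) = (4.6*j + 1.56)*(2.7*j^2 + 2.6*j + 0.14)/(-2.3*j^2 - 1.56*j + 0.67)^2 + (5.4*j + 2.6)/(-2.3*j^2 - 1.56*j + 0.67)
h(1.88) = -1.40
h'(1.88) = 0.15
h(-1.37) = -1.09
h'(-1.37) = -0.25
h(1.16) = -1.60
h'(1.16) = 0.52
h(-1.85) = -1.06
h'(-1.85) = 0.01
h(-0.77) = -0.51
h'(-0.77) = -1.06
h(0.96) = -1.74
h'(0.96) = 0.88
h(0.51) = -3.00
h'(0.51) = 8.77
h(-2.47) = -1.07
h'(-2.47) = 0.02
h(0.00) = 0.21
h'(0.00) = 4.37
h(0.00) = 0.21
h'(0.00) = 4.37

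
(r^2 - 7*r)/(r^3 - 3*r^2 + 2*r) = (r - 7)/(r^2 - 3*r + 2)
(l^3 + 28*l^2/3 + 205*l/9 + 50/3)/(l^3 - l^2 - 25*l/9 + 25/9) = (3*l^2 + 23*l + 30)/(3*l^2 - 8*l + 5)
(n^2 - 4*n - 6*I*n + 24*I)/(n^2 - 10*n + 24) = (n - 6*I)/(n - 6)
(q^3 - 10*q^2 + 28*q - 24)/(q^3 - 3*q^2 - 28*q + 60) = (q - 2)/(q + 5)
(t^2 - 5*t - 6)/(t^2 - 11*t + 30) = (t + 1)/(t - 5)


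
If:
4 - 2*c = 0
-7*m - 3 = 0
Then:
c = 2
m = -3/7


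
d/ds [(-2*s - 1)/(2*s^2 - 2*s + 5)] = 4*(s^2 + s - 3)/(4*s^4 - 8*s^3 + 24*s^2 - 20*s + 25)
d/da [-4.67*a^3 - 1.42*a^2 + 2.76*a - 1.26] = -14.01*a^2 - 2.84*a + 2.76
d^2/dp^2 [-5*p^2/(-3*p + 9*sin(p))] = (-5*p^3*sin(p) + 15*p^2*cos(2*p)/2 + 45*p^2/2 - 30*p*sin(2*p) - 15*cos(2*p) + 15)/(p - 3*sin(p))^3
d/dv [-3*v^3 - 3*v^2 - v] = -9*v^2 - 6*v - 1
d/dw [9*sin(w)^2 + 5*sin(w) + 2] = (18*sin(w) + 5)*cos(w)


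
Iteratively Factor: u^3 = (u)*(u^2) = u^2*(u)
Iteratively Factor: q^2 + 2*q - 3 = (q - 1)*(q + 3)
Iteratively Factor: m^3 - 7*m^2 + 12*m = (m)*(m^2 - 7*m + 12) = m*(m - 4)*(m - 3)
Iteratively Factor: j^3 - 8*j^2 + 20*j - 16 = (j - 4)*(j^2 - 4*j + 4) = (j - 4)*(j - 2)*(j - 2)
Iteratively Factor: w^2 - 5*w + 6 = (w - 2)*(w - 3)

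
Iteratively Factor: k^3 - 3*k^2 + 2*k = (k - 2)*(k^2 - k) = k*(k - 2)*(k - 1)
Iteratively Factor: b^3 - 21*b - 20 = (b + 4)*(b^2 - 4*b - 5) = (b + 1)*(b + 4)*(b - 5)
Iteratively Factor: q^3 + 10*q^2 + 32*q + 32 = (q + 4)*(q^2 + 6*q + 8) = (q + 2)*(q + 4)*(q + 4)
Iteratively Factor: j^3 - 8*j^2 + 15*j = (j - 3)*(j^2 - 5*j) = (j - 5)*(j - 3)*(j)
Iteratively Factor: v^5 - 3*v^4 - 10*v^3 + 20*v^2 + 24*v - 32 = (v - 2)*(v^4 - v^3 - 12*v^2 - 4*v + 16) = (v - 2)*(v - 1)*(v^3 - 12*v - 16) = (v - 2)*(v - 1)*(v + 2)*(v^2 - 2*v - 8) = (v - 2)*(v - 1)*(v + 2)^2*(v - 4)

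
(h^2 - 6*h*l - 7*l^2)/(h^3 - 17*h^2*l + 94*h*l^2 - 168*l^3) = (h + l)/(h^2 - 10*h*l + 24*l^2)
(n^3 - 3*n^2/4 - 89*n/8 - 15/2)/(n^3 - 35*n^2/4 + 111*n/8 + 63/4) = (2*n^2 - 3*n - 20)/(2*n^2 - 19*n + 42)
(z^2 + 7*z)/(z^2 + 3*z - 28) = z/(z - 4)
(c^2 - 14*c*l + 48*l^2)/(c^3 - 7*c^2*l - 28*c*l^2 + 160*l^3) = (c - 6*l)/(c^2 + c*l - 20*l^2)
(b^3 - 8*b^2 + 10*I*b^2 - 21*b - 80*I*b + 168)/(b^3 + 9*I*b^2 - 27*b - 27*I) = (b^2 + b*(-8 + 7*I) - 56*I)/(b^2 + 6*I*b - 9)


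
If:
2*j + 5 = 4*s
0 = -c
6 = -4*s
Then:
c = 0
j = -11/2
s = -3/2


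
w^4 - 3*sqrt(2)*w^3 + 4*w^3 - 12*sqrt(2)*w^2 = w^2*(w + 4)*(w - 3*sqrt(2))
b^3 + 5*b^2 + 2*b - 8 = (b - 1)*(b + 2)*(b + 4)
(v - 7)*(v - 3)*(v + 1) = v^3 - 9*v^2 + 11*v + 21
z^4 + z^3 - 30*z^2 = z^2*(z - 5)*(z + 6)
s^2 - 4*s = s*(s - 4)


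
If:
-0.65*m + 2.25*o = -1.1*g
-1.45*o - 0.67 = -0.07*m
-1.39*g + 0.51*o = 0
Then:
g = -0.21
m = -2.35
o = -0.58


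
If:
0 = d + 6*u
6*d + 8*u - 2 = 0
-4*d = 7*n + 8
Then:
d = 3/7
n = -68/49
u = -1/14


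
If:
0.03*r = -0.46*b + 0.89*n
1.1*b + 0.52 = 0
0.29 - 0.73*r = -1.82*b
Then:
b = -0.47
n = -0.27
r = -0.78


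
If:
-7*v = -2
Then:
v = 2/7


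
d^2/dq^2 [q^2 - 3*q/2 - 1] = 2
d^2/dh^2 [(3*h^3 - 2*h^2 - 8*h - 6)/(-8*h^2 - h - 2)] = 2*(541*h^3 + 1038*h^2 - 276*h - 98)/(512*h^6 + 192*h^5 + 408*h^4 + 97*h^3 + 102*h^2 + 12*h + 8)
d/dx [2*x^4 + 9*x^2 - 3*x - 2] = 8*x^3 + 18*x - 3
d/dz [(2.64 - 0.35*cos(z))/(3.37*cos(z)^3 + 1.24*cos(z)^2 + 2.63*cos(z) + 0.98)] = (-2.359*cos(z)^3 + 26.2564*cos(z)^2 + 6.5472*cos(z) + 7.2862)*sin(z)/(11.3569*cos(z)^6 + 8.3576*cos(z)^5 + 19.2638*cos(z)^4 + 13.1276*cos(z)^3 + 9.3473*cos(z)^2 + 5.1548*cos(z) + 0.9604)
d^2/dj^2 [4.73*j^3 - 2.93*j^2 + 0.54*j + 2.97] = 28.38*j - 5.86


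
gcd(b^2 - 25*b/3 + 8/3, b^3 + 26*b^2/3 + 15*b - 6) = b - 1/3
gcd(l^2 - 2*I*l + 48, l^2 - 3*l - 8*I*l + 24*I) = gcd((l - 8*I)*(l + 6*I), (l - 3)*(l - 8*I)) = l - 8*I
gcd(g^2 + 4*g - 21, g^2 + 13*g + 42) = g + 7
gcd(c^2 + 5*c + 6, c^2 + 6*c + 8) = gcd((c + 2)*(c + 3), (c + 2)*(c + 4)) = c + 2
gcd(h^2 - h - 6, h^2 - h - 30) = 1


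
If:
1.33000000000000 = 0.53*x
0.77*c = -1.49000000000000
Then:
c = -1.94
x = 2.51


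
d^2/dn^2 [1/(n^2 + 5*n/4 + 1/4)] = 8*(-16*n^2 - 20*n + (8*n + 5)^2 - 4)/(4*n^2 + 5*n + 1)^3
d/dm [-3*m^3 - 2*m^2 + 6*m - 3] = -9*m^2 - 4*m + 6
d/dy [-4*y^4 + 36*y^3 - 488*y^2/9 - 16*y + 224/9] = -16*y^3 + 108*y^2 - 976*y/9 - 16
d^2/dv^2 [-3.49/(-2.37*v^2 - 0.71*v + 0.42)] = (-39.205962*v^2 - 11.745246*v + 3.49*(4.74*v + 0.71)*(9.48*v + 1.42) + 6.947892)/(2.37*v^2 + 0.71*v - 0.42)^3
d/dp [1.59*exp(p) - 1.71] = 1.59*exp(p)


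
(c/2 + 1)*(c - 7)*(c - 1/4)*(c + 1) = c^4/2 - 17*c^3/8 - 9*c^2 - 37*c/8 + 7/4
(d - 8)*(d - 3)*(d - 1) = d^3 - 12*d^2 + 35*d - 24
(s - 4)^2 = s^2 - 8*s + 16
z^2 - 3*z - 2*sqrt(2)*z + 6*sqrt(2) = (z - 3)*(z - 2*sqrt(2))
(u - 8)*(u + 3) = u^2 - 5*u - 24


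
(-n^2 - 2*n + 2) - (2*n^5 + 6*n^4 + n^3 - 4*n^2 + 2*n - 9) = -2*n^5 - 6*n^4 - n^3 + 3*n^2 - 4*n + 11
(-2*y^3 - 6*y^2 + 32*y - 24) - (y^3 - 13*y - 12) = -3*y^3 - 6*y^2 + 45*y - 12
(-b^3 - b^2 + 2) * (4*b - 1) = -4*b^4 - 3*b^3 + b^2 + 8*b - 2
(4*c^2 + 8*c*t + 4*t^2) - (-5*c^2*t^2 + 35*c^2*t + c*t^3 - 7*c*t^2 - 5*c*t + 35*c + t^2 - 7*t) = 5*c^2*t^2 - 35*c^2*t + 4*c^2 - c*t^3 + 7*c*t^2 + 13*c*t - 35*c + 3*t^2 + 7*t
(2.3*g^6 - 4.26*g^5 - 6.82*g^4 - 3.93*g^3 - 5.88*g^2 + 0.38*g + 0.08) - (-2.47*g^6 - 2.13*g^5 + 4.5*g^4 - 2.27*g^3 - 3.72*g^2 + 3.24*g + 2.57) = 4.77*g^6 - 2.13*g^5 - 11.32*g^4 - 1.66*g^3 - 2.16*g^2 - 2.86*g - 2.49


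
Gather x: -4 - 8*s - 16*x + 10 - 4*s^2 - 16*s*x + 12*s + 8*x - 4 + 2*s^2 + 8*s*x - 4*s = -2*s^2 + x*(-8*s - 8) + 2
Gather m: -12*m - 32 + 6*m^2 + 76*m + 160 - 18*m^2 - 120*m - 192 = -12*m^2 - 56*m - 64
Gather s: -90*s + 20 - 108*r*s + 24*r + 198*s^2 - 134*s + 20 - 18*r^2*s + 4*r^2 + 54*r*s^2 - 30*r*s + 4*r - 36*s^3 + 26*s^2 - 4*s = 4*r^2 + 28*r - 36*s^3 + s^2*(54*r + 224) + s*(-18*r^2 - 138*r - 228) + 40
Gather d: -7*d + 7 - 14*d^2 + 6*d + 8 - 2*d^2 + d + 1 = 16 - 16*d^2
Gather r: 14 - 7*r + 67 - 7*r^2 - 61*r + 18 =-7*r^2 - 68*r + 99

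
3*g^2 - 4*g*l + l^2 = (-3*g + l)*(-g + l)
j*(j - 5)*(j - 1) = j^3 - 6*j^2 + 5*j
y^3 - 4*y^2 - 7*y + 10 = (y - 5)*(y - 1)*(y + 2)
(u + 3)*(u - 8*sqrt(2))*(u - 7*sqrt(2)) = u^3 - 15*sqrt(2)*u^2 + 3*u^2 - 45*sqrt(2)*u + 112*u + 336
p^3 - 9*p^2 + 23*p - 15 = (p - 5)*(p - 3)*(p - 1)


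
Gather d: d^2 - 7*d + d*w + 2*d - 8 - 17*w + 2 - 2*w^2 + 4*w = d^2 + d*(w - 5) - 2*w^2 - 13*w - 6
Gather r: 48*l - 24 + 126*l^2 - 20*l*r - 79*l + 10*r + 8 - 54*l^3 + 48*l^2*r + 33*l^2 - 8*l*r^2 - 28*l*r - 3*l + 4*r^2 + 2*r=-54*l^3 + 159*l^2 - 34*l + r^2*(4 - 8*l) + r*(48*l^2 - 48*l + 12) - 16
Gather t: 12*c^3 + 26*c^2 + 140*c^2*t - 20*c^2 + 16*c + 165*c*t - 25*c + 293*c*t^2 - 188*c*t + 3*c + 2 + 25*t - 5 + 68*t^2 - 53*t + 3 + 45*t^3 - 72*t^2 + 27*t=12*c^3 + 6*c^2 - 6*c + 45*t^3 + t^2*(293*c - 4) + t*(140*c^2 - 23*c - 1)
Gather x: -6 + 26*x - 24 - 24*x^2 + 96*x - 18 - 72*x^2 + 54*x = -96*x^2 + 176*x - 48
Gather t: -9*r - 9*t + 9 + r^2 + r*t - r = r^2 - 10*r + t*(r - 9) + 9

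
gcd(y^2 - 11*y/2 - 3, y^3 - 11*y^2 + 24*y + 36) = y - 6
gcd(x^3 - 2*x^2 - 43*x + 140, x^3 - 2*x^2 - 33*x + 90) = x - 5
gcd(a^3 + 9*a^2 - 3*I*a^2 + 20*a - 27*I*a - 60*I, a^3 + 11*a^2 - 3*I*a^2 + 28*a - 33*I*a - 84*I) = a^2 + a*(4 - 3*I) - 12*I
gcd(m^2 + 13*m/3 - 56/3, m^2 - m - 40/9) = m - 8/3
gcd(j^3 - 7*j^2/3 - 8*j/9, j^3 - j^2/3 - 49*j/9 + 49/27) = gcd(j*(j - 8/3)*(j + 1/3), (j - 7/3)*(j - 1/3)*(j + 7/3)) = 1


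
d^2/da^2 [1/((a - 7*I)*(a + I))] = 2*((a - 7*I)^2 + (a - 7*I)*(a + I) + (a + I)^2)/((a - 7*I)^3*(a + I)^3)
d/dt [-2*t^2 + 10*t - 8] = 10 - 4*t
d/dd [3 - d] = -1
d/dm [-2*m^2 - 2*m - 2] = -4*m - 2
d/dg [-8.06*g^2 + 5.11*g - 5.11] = 5.11 - 16.12*g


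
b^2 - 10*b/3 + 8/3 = (b - 2)*(b - 4/3)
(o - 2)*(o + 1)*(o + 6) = o^3 + 5*o^2 - 8*o - 12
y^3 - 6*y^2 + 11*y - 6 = (y - 3)*(y - 2)*(y - 1)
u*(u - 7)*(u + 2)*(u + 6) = u^4 + u^3 - 44*u^2 - 84*u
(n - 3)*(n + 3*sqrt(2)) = n^2 - 3*n + 3*sqrt(2)*n - 9*sqrt(2)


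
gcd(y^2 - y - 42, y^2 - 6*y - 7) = y - 7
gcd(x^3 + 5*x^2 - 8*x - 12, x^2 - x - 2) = x^2 - x - 2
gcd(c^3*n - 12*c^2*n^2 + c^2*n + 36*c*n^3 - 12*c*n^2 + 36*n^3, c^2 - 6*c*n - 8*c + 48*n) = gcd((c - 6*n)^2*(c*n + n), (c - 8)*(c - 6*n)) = c - 6*n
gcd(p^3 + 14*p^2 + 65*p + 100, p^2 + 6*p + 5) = p + 5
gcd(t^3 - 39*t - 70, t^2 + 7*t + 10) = t^2 + 7*t + 10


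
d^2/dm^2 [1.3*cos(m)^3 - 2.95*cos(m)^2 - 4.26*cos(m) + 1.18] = 3.285*cos(m) + 5.9*cos(2*m) - 2.925*cos(3*m)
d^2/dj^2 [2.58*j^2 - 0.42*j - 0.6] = 5.16000000000000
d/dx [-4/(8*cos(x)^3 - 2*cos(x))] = 2*(1 - 12*cos(x)^2)*sin(x)/((4*cos(x)^2 - 1)^2*cos(x)^2)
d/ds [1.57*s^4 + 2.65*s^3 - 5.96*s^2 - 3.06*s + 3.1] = 6.28*s^3 + 7.95*s^2 - 11.92*s - 3.06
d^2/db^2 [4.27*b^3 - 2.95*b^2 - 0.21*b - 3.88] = 25.62*b - 5.9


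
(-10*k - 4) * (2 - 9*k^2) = 90*k^3 + 36*k^2 - 20*k - 8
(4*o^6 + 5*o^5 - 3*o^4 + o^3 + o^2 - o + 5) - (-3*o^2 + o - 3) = 4*o^6 + 5*o^5 - 3*o^4 + o^3 + 4*o^2 - 2*o + 8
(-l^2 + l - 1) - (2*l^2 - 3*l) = -3*l^2 + 4*l - 1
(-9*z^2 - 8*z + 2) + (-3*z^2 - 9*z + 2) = -12*z^2 - 17*z + 4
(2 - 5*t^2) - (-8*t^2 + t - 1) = 3*t^2 - t + 3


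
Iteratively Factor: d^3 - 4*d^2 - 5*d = (d + 1)*(d^2 - 5*d) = d*(d + 1)*(d - 5)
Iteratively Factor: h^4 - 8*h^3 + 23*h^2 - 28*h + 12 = (h - 1)*(h^3 - 7*h^2 + 16*h - 12) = (h - 2)*(h - 1)*(h^2 - 5*h + 6) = (h - 3)*(h - 2)*(h - 1)*(h - 2)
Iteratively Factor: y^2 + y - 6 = (y - 2)*(y + 3)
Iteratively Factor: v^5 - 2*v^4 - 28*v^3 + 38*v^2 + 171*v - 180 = (v + 4)*(v^4 - 6*v^3 - 4*v^2 + 54*v - 45) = (v + 3)*(v + 4)*(v^3 - 9*v^2 + 23*v - 15) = (v - 3)*(v + 3)*(v + 4)*(v^2 - 6*v + 5) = (v - 5)*(v - 3)*(v + 3)*(v + 4)*(v - 1)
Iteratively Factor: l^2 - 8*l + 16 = (l - 4)*(l - 4)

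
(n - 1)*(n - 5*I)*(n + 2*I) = n^3 - n^2 - 3*I*n^2 + 10*n + 3*I*n - 10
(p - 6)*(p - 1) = p^2 - 7*p + 6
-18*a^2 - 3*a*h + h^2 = (-6*a + h)*(3*a + h)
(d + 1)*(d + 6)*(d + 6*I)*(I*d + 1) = I*d^4 - 5*d^3 + 7*I*d^3 - 35*d^2 + 12*I*d^2 - 30*d + 42*I*d + 36*I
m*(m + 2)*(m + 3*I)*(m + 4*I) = m^4 + 2*m^3 + 7*I*m^3 - 12*m^2 + 14*I*m^2 - 24*m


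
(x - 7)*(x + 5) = x^2 - 2*x - 35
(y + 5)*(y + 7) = y^2 + 12*y + 35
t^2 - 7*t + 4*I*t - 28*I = (t - 7)*(t + 4*I)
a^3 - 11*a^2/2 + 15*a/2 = a*(a - 3)*(a - 5/2)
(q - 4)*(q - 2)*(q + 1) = q^3 - 5*q^2 + 2*q + 8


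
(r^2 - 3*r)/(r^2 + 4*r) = (r - 3)/(r + 4)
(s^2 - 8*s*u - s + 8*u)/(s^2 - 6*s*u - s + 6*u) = (s - 8*u)/(s - 6*u)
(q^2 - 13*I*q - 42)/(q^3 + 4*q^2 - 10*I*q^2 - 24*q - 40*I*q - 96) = (q - 7*I)/(q^2 + 4*q*(1 - I) - 16*I)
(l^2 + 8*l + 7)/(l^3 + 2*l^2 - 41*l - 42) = 1/(l - 6)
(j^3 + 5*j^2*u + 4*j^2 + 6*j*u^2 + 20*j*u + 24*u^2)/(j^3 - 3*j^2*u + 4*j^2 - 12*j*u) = (-j^2 - 5*j*u - 6*u^2)/(j*(-j + 3*u))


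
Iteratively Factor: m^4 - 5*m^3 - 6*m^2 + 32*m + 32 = (m - 4)*(m^3 - m^2 - 10*m - 8) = (m - 4)*(m + 1)*(m^2 - 2*m - 8) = (m - 4)*(m + 1)*(m + 2)*(m - 4)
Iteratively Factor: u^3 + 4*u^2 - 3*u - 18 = (u + 3)*(u^2 + u - 6) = (u + 3)^2*(u - 2)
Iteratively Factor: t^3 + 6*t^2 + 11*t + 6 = (t + 3)*(t^2 + 3*t + 2) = (t + 2)*(t + 3)*(t + 1)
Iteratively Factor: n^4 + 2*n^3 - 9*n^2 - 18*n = (n + 2)*(n^3 - 9*n) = n*(n + 2)*(n^2 - 9) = n*(n + 2)*(n + 3)*(n - 3)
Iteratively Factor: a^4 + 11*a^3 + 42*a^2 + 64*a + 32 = (a + 2)*(a^3 + 9*a^2 + 24*a + 16) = (a + 2)*(a + 4)*(a^2 + 5*a + 4) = (a + 2)*(a + 4)^2*(a + 1)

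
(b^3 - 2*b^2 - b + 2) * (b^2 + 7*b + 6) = b^5 + 5*b^4 - 9*b^3 - 17*b^2 + 8*b + 12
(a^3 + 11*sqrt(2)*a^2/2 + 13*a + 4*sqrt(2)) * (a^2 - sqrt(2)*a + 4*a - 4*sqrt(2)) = a^5 + 4*a^4 + 9*sqrt(2)*a^4/2 + 2*a^3 + 18*sqrt(2)*a^3 - 9*sqrt(2)*a^2 + 8*a^2 - 36*sqrt(2)*a - 8*a - 32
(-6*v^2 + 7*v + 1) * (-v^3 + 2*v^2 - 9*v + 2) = 6*v^5 - 19*v^4 + 67*v^3 - 73*v^2 + 5*v + 2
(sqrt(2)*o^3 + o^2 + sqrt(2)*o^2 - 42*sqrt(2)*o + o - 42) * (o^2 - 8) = sqrt(2)*o^5 + o^4 + sqrt(2)*o^4 - 50*sqrt(2)*o^3 + o^3 - 50*o^2 - 8*sqrt(2)*o^2 - 8*o + 336*sqrt(2)*o + 336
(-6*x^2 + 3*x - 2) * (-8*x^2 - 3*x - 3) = 48*x^4 - 6*x^3 + 25*x^2 - 3*x + 6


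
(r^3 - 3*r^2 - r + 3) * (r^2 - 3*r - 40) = r^5 - 6*r^4 - 32*r^3 + 126*r^2 + 31*r - 120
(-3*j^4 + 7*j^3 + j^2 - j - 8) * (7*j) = -21*j^5 + 49*j^4 + 7*j^3 - 7*j^2 - 56*j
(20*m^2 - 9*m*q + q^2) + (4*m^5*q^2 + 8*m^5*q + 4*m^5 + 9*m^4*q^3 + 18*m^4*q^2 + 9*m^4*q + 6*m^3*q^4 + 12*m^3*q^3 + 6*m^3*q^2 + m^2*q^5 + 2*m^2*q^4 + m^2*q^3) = 4*m^5*q^2 + 8*m^5*q + 4*m^5 + 9*m^4*q^3 + 18*m^4*q^2 + 9*m^4*q + 6*m^3*q^4 + 12*m^3*q^3 + 6*m^3*q^2 + m^2*q^5 + 2*m^2*q^4 + m^2*q^3 + 20*m^2 - 9*m*q + q^2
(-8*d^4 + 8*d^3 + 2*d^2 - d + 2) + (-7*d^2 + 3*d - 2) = -8*d^4 + 8*d^3 - 5*d^2 + 2*d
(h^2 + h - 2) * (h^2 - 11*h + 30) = h^4 - 10*h^3 + 17*h^2 + 52*h - 60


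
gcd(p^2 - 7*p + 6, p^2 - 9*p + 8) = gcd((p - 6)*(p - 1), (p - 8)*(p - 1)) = p - 1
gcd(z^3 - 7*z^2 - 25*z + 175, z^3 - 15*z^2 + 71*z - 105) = z^2 - 12*z + 35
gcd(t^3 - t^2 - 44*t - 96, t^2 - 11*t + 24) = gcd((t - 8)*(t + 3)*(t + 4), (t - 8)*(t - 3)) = t - 8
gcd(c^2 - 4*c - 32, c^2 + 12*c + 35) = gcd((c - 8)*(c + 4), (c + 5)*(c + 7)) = 1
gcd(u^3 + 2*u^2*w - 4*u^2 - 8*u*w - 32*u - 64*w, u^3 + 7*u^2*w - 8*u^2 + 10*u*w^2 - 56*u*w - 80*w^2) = u^2 + 2*u*w - 8*u - 16*w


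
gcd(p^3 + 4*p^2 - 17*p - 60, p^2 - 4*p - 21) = p + 3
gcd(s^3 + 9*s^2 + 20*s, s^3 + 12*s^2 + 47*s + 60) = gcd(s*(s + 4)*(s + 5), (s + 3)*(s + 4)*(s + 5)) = s^2 + 9*s + 20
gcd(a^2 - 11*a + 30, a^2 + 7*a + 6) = 1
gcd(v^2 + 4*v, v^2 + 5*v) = v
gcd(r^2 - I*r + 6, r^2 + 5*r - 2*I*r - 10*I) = 1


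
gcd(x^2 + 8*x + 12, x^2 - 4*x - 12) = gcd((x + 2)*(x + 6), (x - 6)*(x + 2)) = x + 2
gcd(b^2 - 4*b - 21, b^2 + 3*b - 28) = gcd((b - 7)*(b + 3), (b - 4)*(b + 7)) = 1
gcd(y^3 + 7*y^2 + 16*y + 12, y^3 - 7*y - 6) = y + 2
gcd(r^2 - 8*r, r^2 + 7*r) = r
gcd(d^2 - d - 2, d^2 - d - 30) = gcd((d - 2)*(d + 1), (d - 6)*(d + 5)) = 1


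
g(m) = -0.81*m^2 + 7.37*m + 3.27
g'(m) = 7.37 - 1.62*m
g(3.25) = 18.67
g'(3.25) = 2.10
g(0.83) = 8.83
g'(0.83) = 6.03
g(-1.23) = -7.02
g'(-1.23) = 9.36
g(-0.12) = 2.37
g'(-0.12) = 7.56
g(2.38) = 16.22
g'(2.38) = 3.51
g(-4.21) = -42.11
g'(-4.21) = 14.19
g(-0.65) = -1.86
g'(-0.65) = 8.42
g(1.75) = 13.69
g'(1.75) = 4.54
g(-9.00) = -128.67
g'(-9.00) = 21.95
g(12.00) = -24.93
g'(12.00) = -12.07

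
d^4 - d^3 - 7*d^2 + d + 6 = (d - 3)*(d - 1)*(d + 1)*(d + 2)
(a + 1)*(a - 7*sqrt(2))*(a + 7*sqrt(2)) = a^3 + a^2 - 98*a - 98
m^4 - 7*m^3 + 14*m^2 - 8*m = m*(m - 4)*(m - 2)*(m - 1)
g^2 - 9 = (g - 3)*(g + 3)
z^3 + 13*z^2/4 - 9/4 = (z - 3/4)*(z + 1)*(z + 3)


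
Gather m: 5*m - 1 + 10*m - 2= 15*m - 3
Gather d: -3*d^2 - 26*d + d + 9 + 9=-3*d^2 - 25*d + 18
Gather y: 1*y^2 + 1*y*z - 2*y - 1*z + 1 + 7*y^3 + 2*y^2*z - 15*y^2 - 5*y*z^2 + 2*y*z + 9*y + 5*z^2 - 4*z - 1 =7*y^3 + y^2*(2*z - 14) + y*(-5*z^2 + 3*z + 7) + 5*z^2 - 5*z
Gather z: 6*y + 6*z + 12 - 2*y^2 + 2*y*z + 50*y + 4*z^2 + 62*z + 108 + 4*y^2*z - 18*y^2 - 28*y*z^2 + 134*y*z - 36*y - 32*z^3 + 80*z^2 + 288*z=-20*y^2 + 20*y - 32*z^3 + z^2*(84 - 28*y) + z*(4*y^2 + 136*y + 356) + 120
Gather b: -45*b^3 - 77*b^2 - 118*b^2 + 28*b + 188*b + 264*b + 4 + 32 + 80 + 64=-45*b^3 - 195*b^2 + 480*b + 180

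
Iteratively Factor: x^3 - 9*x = (x - 3)*(x^2 + 3*x) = (x - 3)*(x + 3)*(x)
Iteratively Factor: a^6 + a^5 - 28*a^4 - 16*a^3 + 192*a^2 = (a + 4)*(a^5 - 3*a^4 - 16*a^3 + 48*a^2) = (a - 3)*(a + 4)*(a^4 - 16*a^2) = a*(a - 3)*(a + 4)*(a^3 - 16*a) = a*(a - 4)*(a - 3)*(a + 4)*(a^2 + 4*a) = a*(a - 4)*(a - 3)*(a + 4)^2*(a)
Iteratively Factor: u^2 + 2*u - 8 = (u + 4)*(u - 2)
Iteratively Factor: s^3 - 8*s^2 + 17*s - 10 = (s - 5)*(s^2 - 3*s + 2) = (s - 5)*(s - 2)*(s - 1)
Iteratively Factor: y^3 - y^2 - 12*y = (y)*(y^2 - y - 12) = y*(y + 3)*(y - 4)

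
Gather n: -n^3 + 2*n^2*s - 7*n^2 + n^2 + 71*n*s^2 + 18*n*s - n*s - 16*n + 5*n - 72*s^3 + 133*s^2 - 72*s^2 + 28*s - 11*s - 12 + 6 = -n^3 + n^2*(2*s - 6) + n*(71*s^2 + 17*s - 11) - 72*s^3 + 61*s^2 + 17*s - 6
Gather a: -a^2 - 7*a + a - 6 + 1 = -a^2 - 6*a - 5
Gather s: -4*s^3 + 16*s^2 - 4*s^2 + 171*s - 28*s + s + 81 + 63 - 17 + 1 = -4*s^3 + 12*s^2 + 144*s + 128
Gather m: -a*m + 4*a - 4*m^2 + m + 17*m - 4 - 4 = 4*a - 4*m^2 + m*(18 - a) - 8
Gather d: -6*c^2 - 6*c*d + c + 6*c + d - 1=-6*c^2 + 7*c + d*(1 - 6*c) - 1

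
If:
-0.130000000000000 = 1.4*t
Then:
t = -0.09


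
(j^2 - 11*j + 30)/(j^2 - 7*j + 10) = (j - 6)/(j - 2)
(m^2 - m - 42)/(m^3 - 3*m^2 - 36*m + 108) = (m - 7)/(m^2 - 9*m + 18)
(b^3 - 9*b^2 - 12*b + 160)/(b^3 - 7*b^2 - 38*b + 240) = (b + 4)/(b + 6)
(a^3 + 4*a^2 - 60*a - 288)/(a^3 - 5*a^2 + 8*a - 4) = (a^3 + 4*a^2 - 60*a - 288)/(a^3 - 5*a^2 + 8*a - 4)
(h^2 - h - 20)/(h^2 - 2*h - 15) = (h + 4)/(h + 3)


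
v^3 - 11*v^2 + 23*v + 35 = (v - 7)*(v - 5)*(v + 1)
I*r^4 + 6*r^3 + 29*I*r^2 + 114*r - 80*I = (r - 8*I)*(r - 2*I)*(r + 5*I)*(I*r + 1)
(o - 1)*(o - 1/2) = o^2 - 3*o/2 + 1/2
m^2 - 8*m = m*(m - 8)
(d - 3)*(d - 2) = d^2 - 5*d + 6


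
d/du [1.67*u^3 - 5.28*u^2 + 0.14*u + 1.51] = 5.01*u^2 - 10.56*u + 0.14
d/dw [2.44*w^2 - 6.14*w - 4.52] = 4.88*w - 6.14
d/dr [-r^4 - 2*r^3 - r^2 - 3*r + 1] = -4*r^3 - 6*r^2 - 2*r - 3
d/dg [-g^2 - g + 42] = -2*g - 1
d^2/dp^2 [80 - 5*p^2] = -10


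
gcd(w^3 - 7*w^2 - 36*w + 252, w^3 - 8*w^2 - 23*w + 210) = w^2 - 13*w + 42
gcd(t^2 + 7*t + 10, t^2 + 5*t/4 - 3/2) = t + 2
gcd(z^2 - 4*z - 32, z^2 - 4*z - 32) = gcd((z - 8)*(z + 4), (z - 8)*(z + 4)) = z^2 - 4*z - 32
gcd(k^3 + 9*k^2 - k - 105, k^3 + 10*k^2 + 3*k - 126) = k^2 + 4*k - 21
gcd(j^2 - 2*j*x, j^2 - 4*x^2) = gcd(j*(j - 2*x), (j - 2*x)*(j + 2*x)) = -j + 2*x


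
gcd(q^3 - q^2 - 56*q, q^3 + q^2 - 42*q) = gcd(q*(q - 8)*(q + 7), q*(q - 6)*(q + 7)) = q^2 + 7*q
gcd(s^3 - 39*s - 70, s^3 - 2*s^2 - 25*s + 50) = s + 5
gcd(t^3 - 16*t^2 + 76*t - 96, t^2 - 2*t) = t - 2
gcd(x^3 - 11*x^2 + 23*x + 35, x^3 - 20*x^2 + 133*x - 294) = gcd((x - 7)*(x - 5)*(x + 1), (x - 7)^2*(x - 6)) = x - 7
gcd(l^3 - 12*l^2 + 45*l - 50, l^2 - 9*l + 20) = l - 5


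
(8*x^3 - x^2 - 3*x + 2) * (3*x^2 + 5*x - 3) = 24*x^5 + 37*x^4 - 38*x^3 - 6*x^2 + 19*x - 6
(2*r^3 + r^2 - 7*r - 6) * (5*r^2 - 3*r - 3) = 10*r^5 - r^4 - 44*r^3 - 12*r^2 + 39*r + 18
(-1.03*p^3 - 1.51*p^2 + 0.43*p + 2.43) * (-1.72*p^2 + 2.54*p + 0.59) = 1.7716*p^5 - 0.0190000000000001*p^4 - 5.1827*p^3 - 3.9783*p^2 + 6.4259*p + 1.4337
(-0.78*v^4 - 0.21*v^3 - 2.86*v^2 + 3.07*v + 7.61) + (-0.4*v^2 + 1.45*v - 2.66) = -0.78*v^4 - 0.21*v^3 - 3.26*v^2 + 4.52*v + 4.95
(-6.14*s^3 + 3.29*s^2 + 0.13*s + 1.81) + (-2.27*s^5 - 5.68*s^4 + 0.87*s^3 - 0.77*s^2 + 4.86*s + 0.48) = -2.27*s^5 - 5.68*s^4 - 5.27*s^3 + 2.52*s^2 + 4.99*s + 2.29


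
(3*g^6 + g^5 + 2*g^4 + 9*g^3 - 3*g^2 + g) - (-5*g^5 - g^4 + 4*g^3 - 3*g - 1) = 3*g^6 + 6*g^5 + 3*g^4 + 5*g^3 - 3*g^2 + 4*g + 1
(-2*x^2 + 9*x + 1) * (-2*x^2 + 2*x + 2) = 4*x^4 - 22*x^3 + 12*x^2 + 20*x + 2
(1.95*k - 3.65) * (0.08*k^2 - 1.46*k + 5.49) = 0.156*k^3 - 3.139*k^2 + 16.0345*k - 20.0385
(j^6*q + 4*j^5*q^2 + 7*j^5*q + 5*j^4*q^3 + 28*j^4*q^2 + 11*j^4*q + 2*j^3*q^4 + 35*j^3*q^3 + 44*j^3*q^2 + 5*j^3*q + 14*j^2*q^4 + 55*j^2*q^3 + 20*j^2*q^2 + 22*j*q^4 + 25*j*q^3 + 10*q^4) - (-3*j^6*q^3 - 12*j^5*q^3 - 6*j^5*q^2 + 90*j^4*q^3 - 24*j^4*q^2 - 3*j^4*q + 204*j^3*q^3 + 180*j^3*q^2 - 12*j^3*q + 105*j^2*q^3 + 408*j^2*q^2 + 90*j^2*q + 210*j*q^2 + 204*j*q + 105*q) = 3*j^6*q^3 + j^6*q + 12*j^5*q^3 + 10*j^5*q^2 + 7*j^5*q - 85*j^4*q^3 + 52*j^4*q^2 + 14*j^4*q + 2*j^3*q^4 - 169*j^3*q^3 - 136*j^3*q^2 + 17*j^3*q + 14*j^2*q^4 - 50*j^2*q^3 - 388*j^2*q^2 - 90*j^2*q + 22*j*q^4 + 25*j*q^3 - 210*j*q^2 - 204*j*q + 10*q^4 - 105*q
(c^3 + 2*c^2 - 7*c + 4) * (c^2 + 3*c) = c^5 + 5*c^4 - c^3 - 17*c^2 + 12*c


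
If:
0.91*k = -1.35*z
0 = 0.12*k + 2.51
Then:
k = -20.92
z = 14.10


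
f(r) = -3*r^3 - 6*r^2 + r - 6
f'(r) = -9*r^2 - 12*r + 1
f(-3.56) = 49.75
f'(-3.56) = -70.34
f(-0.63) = -8.26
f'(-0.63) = 4.99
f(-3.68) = 58.57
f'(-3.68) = -76.72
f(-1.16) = -10.55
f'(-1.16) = 2.81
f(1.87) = -44.73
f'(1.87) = -52.91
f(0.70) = -9.27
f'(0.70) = -11.81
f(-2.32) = -3.15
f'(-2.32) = -19.60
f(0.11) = -5.97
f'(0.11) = -0.43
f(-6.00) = 420.00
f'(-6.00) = -251.00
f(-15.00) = 8754.00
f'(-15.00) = -1844.00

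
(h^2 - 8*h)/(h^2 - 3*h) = (h - 8)/(h - 3)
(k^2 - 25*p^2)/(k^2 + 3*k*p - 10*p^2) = (-k + 5*p)/(-k + 2*p)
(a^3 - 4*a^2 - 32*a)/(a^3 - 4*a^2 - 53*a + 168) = a*(a + 4)/(a^2 + 4*a - 21)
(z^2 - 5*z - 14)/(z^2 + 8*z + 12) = (z - 7)/(z + 6)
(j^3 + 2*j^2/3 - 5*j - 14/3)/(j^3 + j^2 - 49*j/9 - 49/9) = 3*(j + 2)/(3*j + 7)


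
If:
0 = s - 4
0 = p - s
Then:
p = 4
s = 4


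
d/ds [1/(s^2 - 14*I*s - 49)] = 2*(-s + 7*I)/(-s^2 + 14*I*s + 49)^2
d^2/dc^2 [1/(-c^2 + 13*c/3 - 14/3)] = 6*(9*c^2 - 39*c - (6*c - 13)^2 + 42)/(3*c^2 - 13*c + 14)^3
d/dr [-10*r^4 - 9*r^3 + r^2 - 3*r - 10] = -40*r^3 - 27*r^2 + 2*r - 3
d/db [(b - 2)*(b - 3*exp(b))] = b - (b - 2)*(3*exp(b) - 1) - 3*exp(b)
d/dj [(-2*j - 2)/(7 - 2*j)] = -18/(2*j - 7)^2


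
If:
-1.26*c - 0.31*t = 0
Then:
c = -0.246031746031746*t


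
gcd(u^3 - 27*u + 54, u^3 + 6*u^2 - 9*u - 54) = u^2 + 3*u - 18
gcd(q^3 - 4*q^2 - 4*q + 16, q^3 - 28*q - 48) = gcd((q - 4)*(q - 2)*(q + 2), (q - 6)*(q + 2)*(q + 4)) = q + 2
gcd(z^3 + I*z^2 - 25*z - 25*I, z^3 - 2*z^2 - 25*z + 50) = z^2 - 25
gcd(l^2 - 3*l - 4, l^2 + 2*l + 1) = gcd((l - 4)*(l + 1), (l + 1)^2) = l + 1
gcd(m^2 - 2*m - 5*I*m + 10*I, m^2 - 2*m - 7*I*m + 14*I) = m - 2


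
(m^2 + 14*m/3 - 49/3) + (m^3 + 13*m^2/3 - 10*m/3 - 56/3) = m^3 + 16*m^2/3 + 4*m/3 - 35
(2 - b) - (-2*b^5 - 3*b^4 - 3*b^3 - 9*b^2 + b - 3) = 2*b^5 + 3*b^4 + 3*b^3 + 9*b^2 - 2*b + 5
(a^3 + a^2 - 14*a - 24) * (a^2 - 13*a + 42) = a^5 - 12*a^4 + 15*a^3 + 200*a^2 - 276*a - 1008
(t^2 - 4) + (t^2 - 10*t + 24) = 2*t^2 - 10*t + 20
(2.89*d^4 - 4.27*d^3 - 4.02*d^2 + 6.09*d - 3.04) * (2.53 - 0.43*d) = -1.2427*d^5 + 9.1478*d^4 - 9.0745*d^3 - 12.7893*d^2 + 16.7149*d - 7.6912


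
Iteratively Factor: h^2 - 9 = (h - 3)*(h + 3)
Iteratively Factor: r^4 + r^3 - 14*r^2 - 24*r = (r)*(r^3 + r^2 - 14*r - 24) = r*(r - 4)*(r^2 + 5*r + 6) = r*(r - 4)*(r + 3)*(r + 2)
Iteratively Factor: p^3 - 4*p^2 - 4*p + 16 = (p - 2)*(p^2 - 2*p - 8) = (p - 2)*(p + 2)*(p - 4)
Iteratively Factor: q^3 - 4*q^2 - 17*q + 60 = (q + 4)*(q^2 - 8*q + 15) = (q - 3)*(q + 4)*(q - 5)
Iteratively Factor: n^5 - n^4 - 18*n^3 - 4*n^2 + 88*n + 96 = (n - 4)*(n^4 + 3*n^3 - 6*n^2 - 28*n - 24) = (n - 4)*(n + 2)*(n^3 + n^2 - 8*n - 12) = (n - 4)*(n + 2)^2*(n^2 - n - 6) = (n - 4)*(n + 2)^3*(n - 3)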